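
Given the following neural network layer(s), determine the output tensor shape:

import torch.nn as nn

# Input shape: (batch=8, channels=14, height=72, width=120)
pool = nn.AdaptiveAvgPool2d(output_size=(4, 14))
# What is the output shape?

Input shape: (8, 14, 72, 120)
Output shape: (8, 14, 4, 14)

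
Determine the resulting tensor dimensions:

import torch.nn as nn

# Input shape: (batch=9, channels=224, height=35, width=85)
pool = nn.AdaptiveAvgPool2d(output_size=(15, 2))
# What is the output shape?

Input shape: (9, 224, 35, 85)
Output shape: (9, 224, 15, 2)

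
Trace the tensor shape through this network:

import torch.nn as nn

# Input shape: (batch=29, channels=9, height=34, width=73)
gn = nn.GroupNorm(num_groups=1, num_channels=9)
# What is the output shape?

Input shape: (29, 9, 34, 73)
Output shape: (29, 9, 34, 73)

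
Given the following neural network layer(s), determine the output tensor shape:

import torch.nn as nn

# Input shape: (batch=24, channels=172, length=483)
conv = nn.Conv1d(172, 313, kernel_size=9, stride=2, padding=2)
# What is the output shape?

Input shape: (24, 172, 483)
Output shape: (24, 313, 240)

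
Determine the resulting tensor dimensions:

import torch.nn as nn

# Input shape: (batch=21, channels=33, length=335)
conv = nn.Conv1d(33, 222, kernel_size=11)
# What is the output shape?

Input shape: (21, 33, 335)
Output shape: (21, 222, 325)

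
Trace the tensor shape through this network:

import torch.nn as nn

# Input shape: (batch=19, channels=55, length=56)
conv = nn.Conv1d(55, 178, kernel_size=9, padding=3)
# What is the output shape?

Input shape: (19, 55, 56)
Output shape: (19, 178, 54)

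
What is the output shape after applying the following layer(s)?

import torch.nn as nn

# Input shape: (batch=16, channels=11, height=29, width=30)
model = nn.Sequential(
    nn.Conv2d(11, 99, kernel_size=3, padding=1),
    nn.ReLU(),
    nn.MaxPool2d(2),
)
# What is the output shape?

Input shape: (16, 11, 29, 30)
  -> after Conv2d: (16, 99, 29, 30)
  -> after ReLU: (16, 99, 29, 30)
Output shape: (16, 99, 14, 15)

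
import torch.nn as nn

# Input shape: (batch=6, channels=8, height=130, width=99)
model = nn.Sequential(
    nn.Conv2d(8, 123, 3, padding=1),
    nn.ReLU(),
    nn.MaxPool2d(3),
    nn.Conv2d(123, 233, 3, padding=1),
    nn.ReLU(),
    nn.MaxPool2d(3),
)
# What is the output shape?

Input shape: (6, 8, 130, 99)
  -> after first Conv2d: (6, 123, 130, 99)
  -> after first MaxPool2d: (6, 123, 43, 33)
  -> after second Conv2d: (6, 233, 43, 33)
Output shape: (6, 233, 14, 11)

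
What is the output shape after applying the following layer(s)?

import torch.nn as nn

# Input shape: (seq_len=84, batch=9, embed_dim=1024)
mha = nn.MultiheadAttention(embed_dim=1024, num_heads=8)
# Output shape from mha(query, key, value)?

Input shape: (84, 9, 1024)
Output shape: (84, 9, 1024)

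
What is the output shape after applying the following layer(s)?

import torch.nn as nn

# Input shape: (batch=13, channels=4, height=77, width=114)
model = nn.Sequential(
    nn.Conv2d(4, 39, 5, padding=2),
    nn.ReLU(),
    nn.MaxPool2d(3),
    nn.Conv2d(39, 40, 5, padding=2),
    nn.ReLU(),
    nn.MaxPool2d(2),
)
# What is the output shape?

Input shape: (13, 4, 77, 114)
  -> after first Conv2d: (13, 39, 77, 114)
  -> after first MaxPool2d: (13, 39, 25, 38)
  -> after second Conv2d: (13, 40, 25, 38)
Output shape: (13, 40, 12, 19)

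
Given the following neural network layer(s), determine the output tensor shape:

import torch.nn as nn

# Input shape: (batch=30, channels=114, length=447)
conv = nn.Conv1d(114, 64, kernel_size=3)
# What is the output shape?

Input shape: (30, 114, 447)
Output shape: (30, 64, 445)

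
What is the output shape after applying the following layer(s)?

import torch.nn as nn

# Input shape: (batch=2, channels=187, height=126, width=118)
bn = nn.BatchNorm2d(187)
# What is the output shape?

Input shape: (2, 187, 126, 118)
Output shape: (2, 187, 126, 118)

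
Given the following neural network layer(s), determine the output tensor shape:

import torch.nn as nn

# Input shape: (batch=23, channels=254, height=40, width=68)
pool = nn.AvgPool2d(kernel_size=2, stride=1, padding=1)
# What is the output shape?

Input shape: (23, 254, 40, 68)
Output shape: (23, 254, 41, 69)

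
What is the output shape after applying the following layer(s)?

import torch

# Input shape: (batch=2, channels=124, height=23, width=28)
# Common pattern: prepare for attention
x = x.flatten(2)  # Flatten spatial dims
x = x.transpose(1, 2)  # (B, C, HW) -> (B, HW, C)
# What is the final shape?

Input shape: (2, 124, 23, 28)
  -> after flatten(2): (2, 124, 644)
Output shape: (2, 644, 124)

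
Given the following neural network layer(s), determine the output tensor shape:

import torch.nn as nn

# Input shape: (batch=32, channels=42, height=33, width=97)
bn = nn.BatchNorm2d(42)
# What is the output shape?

Input shape: (32, 42, 33, 97)
Output shape: (32, 42, 33, 97)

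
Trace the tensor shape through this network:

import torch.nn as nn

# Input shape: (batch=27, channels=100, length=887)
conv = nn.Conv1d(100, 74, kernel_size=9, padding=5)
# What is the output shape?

Input shape: (27, 100, 887)
Output shape: (27, 74, 889)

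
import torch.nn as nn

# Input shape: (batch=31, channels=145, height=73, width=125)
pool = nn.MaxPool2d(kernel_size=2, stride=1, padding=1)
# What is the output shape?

Input shape: (31, 145, 73, 125)
Output shape: (31, 145, 74, 126)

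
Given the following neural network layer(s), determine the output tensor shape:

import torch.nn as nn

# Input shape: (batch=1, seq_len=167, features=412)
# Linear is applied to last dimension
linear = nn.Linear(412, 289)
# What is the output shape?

Input shape: (1, 167, 412)
Output shape: (1, 167, 289)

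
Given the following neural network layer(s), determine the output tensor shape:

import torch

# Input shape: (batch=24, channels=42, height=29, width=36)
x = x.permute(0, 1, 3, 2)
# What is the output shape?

Input shape: (24, 42, 29, 36)
Output shape: (24, 42, 36, 29)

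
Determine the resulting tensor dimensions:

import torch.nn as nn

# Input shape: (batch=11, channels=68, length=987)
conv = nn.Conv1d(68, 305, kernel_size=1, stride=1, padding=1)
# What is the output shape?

Input shape: (11, 68, 987)
Output shape: (11, 305, 989)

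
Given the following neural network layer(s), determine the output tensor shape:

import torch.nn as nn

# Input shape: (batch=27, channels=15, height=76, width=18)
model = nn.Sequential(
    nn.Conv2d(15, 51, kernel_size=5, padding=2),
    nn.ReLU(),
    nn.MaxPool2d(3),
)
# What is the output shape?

Input shape: (27, 15, 76, 18)
  -> after Conv2d: (27, 51, 76, 18)
  -> after ReLU: (27, 51, 76, 18)
Output shape: (27, 51, 25, 6)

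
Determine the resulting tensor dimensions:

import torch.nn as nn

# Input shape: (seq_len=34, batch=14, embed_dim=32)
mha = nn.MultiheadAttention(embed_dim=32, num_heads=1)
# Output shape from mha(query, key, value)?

Input shape: (34, 14, 32)
Output shape: (34, 14, 32)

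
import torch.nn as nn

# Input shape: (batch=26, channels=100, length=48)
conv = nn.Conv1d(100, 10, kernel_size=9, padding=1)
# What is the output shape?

Input shape: (26, 100, 48)
Output shape: (26, 10, 42)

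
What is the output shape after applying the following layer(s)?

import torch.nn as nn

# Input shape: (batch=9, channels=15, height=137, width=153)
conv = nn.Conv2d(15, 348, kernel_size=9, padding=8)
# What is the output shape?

Input shape: (9, 15, 137, 153)
Output shape: (9, 348, 145, 161)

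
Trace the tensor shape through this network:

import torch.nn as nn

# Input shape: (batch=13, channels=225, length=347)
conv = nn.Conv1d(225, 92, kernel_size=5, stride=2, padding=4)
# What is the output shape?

Input shape: (13, 225, 347)
Output shape: (13, 92, 176)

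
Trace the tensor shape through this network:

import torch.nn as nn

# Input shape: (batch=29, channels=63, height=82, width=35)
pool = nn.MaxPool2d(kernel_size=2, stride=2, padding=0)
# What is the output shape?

Input shape: (29, 63, 82, 35)
Output shape: (29, 63, 41, 17)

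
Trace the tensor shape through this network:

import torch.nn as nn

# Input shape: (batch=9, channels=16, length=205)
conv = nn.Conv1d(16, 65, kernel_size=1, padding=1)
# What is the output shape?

Input shape: (9, 16, 205)
Output shape: (9, 65, 207)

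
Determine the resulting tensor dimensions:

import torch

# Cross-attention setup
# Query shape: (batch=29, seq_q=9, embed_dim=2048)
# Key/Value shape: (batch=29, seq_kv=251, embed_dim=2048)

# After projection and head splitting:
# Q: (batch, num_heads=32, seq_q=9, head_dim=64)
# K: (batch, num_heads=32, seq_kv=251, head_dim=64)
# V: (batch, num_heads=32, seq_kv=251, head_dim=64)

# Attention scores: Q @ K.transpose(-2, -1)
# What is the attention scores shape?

Input shape: (29, 9, 2048)
Output shape: (29, 32, 9, 251)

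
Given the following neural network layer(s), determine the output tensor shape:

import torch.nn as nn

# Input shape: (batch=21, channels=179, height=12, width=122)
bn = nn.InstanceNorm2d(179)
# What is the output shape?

Input shape: (21, 179, 12, 122)
Output shape: (21, 179, 12, 122)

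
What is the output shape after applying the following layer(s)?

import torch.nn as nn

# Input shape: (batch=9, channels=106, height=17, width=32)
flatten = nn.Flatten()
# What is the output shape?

Input shape: (9, 106, 17, 32)
Output shape: (9, 57664)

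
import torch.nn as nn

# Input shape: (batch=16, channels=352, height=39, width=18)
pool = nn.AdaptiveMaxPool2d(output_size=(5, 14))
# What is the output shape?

Input shape: (16, 352, 39, 18)
Output shape: (16, 352, 5, 14)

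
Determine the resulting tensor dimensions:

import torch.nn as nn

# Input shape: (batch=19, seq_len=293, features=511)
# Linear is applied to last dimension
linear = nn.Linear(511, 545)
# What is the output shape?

Input shape: (19, 293, 511)
Output shape: (19, 293, 545)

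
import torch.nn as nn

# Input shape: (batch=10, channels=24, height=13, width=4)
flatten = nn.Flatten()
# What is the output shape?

Input shape: (10, 24, 13, 4)
Output shape: (10, 1248)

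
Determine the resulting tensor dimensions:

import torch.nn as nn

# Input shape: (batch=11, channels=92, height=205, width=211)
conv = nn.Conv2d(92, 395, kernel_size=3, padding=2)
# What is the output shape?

Input shape: (11, 92, 205, 211)
Output shape: (11, 395, 207, 213)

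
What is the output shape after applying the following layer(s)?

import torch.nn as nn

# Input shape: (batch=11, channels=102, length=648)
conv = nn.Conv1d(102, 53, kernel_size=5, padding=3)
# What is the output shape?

Input shape: (11, 102, 648)
Output shape: (11, 53, 650)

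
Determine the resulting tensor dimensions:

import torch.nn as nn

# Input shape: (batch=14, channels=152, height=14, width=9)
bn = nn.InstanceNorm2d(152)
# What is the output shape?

Input shape: (14, 152, 14, 9)
Output shape: (14, 152, 14, 9)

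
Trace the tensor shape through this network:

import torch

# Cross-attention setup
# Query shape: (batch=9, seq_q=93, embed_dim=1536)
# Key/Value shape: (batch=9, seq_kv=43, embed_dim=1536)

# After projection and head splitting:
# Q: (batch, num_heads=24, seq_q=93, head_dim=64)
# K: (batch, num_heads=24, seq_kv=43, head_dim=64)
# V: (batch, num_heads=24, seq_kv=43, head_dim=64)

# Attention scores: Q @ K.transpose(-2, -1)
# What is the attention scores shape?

Input shape: (9, 93, 1536)
Output shape: (9, 24, 93, 43)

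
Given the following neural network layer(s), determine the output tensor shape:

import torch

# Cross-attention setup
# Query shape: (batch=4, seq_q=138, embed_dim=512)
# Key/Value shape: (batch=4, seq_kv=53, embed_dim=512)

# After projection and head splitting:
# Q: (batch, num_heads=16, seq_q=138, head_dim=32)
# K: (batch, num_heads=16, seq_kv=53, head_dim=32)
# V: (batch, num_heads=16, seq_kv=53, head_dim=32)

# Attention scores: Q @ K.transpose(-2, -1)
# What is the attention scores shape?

Input shape: (4, 138, 512)
Output shape: (4, 16, 138, 53)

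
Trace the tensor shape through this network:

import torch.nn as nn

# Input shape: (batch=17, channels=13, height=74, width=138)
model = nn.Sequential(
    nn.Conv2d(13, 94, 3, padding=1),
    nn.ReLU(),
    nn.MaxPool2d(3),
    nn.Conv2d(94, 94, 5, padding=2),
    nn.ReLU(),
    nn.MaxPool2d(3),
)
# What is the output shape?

Input shape: (17, 13, 74, 138)
  -> after first Conv2d: (17, 94, 74, 138)
  -> after first MaxPool2d: (17, 94, 24, 46)
  -> after second Conv2d: (17, 94, 24, 46)
Output shape: (17, 94, 8, 15)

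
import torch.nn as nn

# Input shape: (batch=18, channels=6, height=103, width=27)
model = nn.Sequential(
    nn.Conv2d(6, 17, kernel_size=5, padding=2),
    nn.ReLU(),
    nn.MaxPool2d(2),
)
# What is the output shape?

Input shape: (18, 6, 103, 27)
  -> after Conv2d: (18, 17, 103, 27)
  -> after ReLU: (18, 17, 103, 27)
Output shape: (18, 17, 51, 13)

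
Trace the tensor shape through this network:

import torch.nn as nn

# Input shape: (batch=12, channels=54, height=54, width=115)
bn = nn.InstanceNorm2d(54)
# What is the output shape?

Input shape: (12, 54, 54, 115)
Output shape: (12, 54, 54, 115)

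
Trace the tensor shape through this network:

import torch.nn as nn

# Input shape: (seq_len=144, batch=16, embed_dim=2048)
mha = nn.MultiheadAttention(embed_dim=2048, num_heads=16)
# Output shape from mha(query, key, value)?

Input shape: (144, 16, 2048)
Output shape: (144, 16, 2048)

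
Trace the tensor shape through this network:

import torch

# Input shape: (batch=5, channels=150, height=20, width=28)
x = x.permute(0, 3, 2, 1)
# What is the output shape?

Input shape: (5, 150, 20, 28)
Output shape: (5, 28, 20, 150)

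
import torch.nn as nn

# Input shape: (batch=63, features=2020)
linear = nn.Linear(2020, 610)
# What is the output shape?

Input shape: (63, 2020)
Output shape: (63, 610)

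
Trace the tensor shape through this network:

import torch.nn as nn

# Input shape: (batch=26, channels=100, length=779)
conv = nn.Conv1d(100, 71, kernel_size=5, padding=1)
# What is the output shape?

Input shape: (26, 100, 779)
Output shape: (26, 71, 777)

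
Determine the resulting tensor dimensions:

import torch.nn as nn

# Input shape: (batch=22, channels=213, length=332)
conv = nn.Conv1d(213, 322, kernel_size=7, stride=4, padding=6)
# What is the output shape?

Input shape: (22, 213, 332)
Output shape: (22, 322, 85)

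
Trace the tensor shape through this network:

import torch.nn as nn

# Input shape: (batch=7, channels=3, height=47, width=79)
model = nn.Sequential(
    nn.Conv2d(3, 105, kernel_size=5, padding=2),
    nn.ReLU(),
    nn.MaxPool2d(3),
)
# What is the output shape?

Input shape: (7, 3, 47, 79)
  -> after Conv2d: (7, 105, 47, 79)
  -> after ReLU: (7, 105, 47, 79)
Output shape: (7, 105, 15, 26)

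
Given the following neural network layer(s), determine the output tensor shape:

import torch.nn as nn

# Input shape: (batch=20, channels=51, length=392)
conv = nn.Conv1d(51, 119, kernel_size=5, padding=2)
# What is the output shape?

Input shape: (20, 51, 392)
Output shape: (20, 119, 392)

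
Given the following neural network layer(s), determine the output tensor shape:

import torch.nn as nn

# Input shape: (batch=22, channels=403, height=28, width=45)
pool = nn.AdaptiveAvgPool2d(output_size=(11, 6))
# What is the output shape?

Input shape: (22, 403, 28, 45)
Output shape: (22, 403, 11, 6)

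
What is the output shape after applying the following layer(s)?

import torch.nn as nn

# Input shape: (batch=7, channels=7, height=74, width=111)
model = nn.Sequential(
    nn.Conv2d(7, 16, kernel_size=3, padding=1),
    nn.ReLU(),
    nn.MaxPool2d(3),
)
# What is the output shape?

Input shape: (7, 7, 74, 111)
  -> after Conv2d: (7, 16, 74, 111)
  -> after ReLU: (7, 16, 74, 111)
Output shape: (7, 16, 24, 37)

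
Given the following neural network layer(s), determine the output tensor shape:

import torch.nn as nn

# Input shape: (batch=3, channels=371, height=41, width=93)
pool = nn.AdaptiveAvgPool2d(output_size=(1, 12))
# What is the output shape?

Input shape: (3, 371, 41, 93)
Output shape: (3, 371, 1, 12)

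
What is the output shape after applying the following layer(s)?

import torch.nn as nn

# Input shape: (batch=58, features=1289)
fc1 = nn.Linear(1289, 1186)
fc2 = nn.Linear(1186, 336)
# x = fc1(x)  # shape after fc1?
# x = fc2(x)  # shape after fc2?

Input shape: (58, 1289)
  -> after fc1: (58, 1186)
Output shape: (58, 336)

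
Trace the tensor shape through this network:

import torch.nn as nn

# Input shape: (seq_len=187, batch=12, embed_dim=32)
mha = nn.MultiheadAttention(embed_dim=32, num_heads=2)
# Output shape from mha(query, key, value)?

Input shape: (187, 12, 32)
Output shape: (187, 12, 32)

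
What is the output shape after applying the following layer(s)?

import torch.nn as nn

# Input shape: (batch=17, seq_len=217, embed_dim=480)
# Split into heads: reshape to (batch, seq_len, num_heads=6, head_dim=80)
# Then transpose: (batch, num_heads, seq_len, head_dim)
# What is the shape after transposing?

Input shape: (17, 217, 480)
  -> after reshape: (17, 217, 6, 80)
Output shape: (17, 6, 217, 80)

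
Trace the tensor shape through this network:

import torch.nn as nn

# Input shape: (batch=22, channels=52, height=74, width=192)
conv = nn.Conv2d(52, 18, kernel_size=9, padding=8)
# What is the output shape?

Input shape: (22, 52, 74, 192)
Output shape: (22, 18, 82, 200)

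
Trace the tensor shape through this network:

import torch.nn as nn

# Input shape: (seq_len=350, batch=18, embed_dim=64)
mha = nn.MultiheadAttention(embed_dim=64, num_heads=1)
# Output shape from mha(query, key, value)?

Input shape: (350, 18, 64)
Output shape: (350, 18, 64)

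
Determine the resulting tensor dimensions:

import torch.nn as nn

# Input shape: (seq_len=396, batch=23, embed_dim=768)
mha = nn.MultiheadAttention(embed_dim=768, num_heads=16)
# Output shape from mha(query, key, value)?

Input shape: (396, 23, 768)
Output shape: (396, 23, 768)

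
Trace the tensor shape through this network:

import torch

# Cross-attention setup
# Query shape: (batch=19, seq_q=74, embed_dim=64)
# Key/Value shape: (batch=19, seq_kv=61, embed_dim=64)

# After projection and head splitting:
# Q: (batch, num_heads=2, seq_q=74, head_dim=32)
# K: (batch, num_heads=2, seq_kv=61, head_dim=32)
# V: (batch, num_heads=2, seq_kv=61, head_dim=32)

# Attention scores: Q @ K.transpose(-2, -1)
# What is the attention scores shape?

Input shape: (19, 74, 64)
Output shape: (19, 2, 74, 61)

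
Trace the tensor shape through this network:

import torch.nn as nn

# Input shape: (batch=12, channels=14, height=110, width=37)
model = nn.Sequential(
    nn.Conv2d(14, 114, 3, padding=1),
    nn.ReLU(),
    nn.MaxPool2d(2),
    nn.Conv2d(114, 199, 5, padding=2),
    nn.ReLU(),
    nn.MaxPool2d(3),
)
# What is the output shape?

Input shape: (12, 14, 110, 37)
  -> after first Conv2d: (12, 114, 110, 37)
  -> after first MaxPool2d: (12, 114, 55, 18)
  -> after second Conv2d: (12, 199, 55, 18)
Output shape: (12, 199, 18, 6)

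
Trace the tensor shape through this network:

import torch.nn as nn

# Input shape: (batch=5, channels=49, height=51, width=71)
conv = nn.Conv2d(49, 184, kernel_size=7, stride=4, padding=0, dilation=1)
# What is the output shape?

Input shape: (5, 49, 51, 71)
Output shape: (5, 184, 12, 17)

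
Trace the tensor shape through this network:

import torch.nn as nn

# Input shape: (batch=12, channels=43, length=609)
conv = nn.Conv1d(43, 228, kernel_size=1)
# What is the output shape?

Input shape: (12, 43, 609)
Output shape: (12, 228, 609)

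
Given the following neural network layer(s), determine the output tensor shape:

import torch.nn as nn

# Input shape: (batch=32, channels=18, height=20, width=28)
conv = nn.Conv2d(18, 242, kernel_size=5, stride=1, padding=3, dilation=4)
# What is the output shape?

Input shape: (32, 18, 20, 28)
Output shape: (32, 242, 10, 18)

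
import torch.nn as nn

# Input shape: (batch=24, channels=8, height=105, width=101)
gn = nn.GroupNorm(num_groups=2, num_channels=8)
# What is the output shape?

Input shape: (24, 8, 105, 101)
Output shape: (24, 8, 105, 101)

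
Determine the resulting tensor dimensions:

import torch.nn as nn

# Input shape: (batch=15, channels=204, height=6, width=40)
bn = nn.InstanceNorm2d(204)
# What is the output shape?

Input shape: (15, 204, 6, 40)
Output shape: (15, 204, 6, 40)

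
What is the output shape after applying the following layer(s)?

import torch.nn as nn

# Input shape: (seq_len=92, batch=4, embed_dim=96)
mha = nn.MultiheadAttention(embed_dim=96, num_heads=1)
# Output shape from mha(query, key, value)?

Input shape: (92, 4, 96)
Output shape: (92, 4, 96)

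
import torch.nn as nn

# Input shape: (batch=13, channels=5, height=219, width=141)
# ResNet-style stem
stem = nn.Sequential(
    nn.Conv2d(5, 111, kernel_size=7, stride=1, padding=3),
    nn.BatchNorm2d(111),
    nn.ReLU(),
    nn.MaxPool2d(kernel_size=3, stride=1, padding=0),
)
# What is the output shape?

Input shape: (13, 5, 219, 141)
  -> after Conv2d 7x7 stride=1: (13, 111, 219, 141)
Output shape: (13, 111, 217, 139)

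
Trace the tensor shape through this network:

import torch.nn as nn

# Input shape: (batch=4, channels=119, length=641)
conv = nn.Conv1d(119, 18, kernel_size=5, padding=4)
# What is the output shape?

Input shape: (4, 119, 641)
Output shape: (4, 18, 645)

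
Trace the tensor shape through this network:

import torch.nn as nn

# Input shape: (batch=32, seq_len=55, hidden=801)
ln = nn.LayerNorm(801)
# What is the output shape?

Input shape: (32, 55, 801)
Output shape: (32, 55, 801)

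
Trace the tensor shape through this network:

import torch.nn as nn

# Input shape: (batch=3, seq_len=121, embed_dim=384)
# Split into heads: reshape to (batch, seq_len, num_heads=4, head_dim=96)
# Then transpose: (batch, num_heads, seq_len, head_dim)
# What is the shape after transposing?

Input shape: (3, 121, 384)
  -> after reshape: (3, 121, 4, 96)
Output shape: (3, 4, 121, 96)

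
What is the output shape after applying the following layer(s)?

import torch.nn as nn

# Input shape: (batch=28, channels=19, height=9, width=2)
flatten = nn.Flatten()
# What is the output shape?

Input shape: (28, 19, 9, 2)
Output shape: (28, 342)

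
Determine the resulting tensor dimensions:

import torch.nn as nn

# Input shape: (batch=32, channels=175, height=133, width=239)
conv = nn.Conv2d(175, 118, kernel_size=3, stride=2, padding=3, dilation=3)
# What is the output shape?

Input shape: (32, 175, 133, 239)
Output shape: (32, 118, 67, 120)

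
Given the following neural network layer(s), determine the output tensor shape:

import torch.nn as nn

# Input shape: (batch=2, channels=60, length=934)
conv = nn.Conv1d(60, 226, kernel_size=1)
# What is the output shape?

Input shape: (2, 60, 934)
Output shape: (2, 226, 934)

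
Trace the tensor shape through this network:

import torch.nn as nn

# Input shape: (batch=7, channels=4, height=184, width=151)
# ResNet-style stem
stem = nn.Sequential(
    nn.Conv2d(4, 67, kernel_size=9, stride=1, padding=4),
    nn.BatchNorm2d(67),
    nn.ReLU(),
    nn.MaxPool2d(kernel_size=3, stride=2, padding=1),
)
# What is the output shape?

Input shape: (7, 4, 184, 151)
  -> after Conv2d 9x9 stride=1: (7, 67, 184, 151)
Output shape: (7, 67, 92, 76)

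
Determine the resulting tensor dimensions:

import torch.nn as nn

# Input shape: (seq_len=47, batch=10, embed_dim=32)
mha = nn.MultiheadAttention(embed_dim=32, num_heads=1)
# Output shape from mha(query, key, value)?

Input shape: (47, 10, 32)
Output shape: (47, 10, 32)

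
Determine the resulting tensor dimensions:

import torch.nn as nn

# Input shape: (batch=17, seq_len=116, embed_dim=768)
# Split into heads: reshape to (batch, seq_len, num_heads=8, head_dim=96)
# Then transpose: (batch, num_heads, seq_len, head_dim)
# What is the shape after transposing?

Input shape: (17, 116, 768)
  -> after reshape: (17, 116, 8, 96)
Output shape: (17, 8, 116, 96)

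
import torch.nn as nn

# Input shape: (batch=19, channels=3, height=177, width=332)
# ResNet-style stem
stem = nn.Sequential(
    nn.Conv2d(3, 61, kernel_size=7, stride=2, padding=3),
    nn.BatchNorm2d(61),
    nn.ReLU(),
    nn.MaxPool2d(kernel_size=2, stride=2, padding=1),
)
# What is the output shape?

Input shape: (19, 3, 177, 332)
  -> after Conv2d 7x7 stride=2: (19, 61, 89, 166)
Output shape: (19, 61, 45, 84)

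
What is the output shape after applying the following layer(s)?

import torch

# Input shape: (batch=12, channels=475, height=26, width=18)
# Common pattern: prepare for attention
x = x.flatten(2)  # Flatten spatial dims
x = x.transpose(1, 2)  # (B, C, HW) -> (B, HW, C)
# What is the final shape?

Input shape: (12, 475, 26, 18)
  -> after flatten(2): (12, 475, 468)
Output shape: (12, 468, 475)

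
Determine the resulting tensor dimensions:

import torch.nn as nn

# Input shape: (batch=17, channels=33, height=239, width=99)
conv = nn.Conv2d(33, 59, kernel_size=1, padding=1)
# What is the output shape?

Input shape: (17, 33, 239, 99)
Output shape: (17, 59, 241, 101)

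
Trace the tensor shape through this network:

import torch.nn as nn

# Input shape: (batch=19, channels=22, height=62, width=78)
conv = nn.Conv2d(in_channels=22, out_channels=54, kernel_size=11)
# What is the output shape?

Input shape: (19, 22, 62, 78)
Output shape: (19, 54, 52, 68)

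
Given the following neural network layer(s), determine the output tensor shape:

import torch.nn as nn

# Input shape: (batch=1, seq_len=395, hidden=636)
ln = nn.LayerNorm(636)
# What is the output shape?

Input shape: (1, 395, 636)
Output shape: (1, 395, 636)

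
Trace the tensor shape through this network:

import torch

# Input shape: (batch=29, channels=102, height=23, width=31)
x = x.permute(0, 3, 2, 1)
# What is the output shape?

Input shape: (29, 102, 23, 31)
Output shape: (29, 31, 23, 102)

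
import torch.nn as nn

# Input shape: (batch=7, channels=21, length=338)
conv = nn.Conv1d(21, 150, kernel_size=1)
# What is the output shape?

Input shape: (7, 21, 338)
Output shape: (7, 150, 338)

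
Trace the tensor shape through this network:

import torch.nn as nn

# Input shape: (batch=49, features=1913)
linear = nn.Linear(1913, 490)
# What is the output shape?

Input shape: (49, 1913)
Output shape: (49, 490)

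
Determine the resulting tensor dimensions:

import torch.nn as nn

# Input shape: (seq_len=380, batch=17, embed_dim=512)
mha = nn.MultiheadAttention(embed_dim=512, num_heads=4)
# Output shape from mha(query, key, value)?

Input shape: (380, 17, 512)
Output shape: (380, 17, 512)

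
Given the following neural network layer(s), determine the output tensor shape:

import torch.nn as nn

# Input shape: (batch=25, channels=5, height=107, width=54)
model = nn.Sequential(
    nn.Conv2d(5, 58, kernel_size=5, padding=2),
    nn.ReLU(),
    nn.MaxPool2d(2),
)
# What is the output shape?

Input shape: (25, 5, 107, 54)
  -> after Conv2d: (25, 58, 107, 54)
  -> after ReLU: (25, 58, 107, 54)
Output shape: (25, 58, 53, 27)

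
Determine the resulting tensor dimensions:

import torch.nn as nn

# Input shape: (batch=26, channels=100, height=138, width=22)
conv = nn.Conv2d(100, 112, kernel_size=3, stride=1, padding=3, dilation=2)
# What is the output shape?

Input shape: (26, 100, 138, 22)
Output shape: (26, 112, 140, 24)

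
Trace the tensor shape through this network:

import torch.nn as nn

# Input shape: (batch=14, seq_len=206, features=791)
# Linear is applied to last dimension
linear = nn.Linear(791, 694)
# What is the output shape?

Input shape: (14, 206, 791)
Output shape: (14, 206, 694)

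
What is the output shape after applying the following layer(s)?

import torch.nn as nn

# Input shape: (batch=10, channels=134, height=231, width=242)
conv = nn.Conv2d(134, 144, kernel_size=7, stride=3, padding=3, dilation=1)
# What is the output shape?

Input shape: (10, 134, 231, 242)
Output shape: (10, 144, 77, 81)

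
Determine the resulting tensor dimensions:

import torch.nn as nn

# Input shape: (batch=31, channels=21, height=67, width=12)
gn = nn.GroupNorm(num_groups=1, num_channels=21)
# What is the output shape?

Input shape: (31, 21, 67, 12)
Output shape: (31, 21, 67, 12)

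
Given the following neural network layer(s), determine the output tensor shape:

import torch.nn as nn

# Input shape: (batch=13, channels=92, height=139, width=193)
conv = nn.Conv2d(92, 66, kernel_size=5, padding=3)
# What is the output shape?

Input shape: (13, 92, 139, 193)
Output shape: (13, 66, 141, 195)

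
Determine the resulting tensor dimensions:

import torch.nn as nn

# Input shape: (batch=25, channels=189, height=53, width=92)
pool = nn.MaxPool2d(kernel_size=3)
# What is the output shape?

Input shape: (25, 189, 53, 92)
Output shape: (25, 189, 17, 30)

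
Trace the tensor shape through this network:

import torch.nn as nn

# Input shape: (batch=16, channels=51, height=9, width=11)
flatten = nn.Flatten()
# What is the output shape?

Input shape: (16, 51, 9, 11)
Output shape: (16, 5049)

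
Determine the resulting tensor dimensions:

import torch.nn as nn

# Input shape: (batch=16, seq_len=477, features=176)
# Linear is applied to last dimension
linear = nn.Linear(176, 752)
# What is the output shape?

Input shape: (16, 477, 176)
Output shape: (16, 477, 752)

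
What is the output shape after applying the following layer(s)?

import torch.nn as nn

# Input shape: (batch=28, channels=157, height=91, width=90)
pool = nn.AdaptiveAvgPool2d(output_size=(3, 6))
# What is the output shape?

Input shape: (28, 157, 91, 90)
Output shape: (28, 157, 3, 6)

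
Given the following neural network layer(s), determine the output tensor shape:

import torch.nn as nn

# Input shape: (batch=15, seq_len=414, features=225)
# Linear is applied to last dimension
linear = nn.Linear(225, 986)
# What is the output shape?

Input shape: (15, 414, 225)
Output shape: (15, 414, 986)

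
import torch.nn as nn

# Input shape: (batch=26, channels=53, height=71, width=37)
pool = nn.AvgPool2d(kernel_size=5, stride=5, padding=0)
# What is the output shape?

Input shape: (26, 53, 71, 37)
Output shape: (26, 53, 14, 7)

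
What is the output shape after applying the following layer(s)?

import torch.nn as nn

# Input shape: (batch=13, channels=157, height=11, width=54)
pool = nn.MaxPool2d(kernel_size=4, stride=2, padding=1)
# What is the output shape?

Input shape: (13, 157, 11, 54)
Output shape: (13, 157, 5, 27)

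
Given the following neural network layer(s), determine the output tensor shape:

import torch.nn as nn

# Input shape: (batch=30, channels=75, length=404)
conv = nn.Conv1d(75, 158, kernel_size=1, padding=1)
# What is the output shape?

Input shape: (30, 75, 404)
Output shape: (30, 158, 406)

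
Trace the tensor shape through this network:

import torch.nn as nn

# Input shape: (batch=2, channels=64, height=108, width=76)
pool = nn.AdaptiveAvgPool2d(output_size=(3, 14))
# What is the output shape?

Input shape: (2, 64, 108, 76)
Output shape: (2, 64, 3, 14)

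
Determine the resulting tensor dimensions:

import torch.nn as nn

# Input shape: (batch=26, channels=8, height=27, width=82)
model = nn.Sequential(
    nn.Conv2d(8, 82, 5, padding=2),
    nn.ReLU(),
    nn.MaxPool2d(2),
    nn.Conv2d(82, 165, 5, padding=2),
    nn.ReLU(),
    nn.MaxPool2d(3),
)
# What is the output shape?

Input shape: (26, 8, 27, 82)
  -> after first Conv2d: (26, 82, 27, 82)
  -> after first MaxPool2d: (26, 82, 13, 41)
  -> after second Conv2d: (26, 165, 13, 41)
Output shape: (26, 165, 4, 13)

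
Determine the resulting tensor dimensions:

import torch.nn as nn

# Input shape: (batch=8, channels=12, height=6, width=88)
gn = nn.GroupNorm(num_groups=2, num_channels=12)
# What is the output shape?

Input shape: (8, 12, 6, 88)
Output shape: (8, 12, 6, 88)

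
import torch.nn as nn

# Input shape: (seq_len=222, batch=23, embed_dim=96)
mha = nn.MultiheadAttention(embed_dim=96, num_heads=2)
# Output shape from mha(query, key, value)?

Input shape: (222, 23, 96)
Output shape: (222, 23, 96)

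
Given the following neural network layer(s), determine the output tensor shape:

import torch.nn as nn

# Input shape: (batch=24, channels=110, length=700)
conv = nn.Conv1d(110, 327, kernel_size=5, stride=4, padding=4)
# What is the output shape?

Input shape: (24, 110, 700)
Output shape: (24, 327, 176)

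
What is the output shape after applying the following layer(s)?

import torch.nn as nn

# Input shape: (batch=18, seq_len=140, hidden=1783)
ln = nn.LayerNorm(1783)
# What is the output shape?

Input shape: (18, 140, 1783)
Output shape: (18, 140, 1783)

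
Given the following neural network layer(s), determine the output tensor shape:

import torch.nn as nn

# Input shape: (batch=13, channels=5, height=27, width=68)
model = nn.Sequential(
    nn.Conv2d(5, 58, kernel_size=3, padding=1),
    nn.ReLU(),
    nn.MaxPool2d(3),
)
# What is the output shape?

Input shape: (13, 5, 27, 68)
  -> after Conv2d: (13, 58, 27, 68)
  -> after ReLU: (13, 58, 27, 68)
Output shape: (13, 58, 9, 22)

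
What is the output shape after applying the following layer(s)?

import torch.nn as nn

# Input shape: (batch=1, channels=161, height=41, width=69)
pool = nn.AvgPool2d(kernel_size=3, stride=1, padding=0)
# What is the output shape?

Input shape: (1, 161, 41, 69)
Output shape: (1, 161, 39, 67)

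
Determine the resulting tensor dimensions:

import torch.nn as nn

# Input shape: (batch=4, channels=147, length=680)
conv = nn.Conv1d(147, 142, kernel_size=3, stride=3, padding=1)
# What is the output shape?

Input shape: (4, 147, 680)
Output shape: (4, 142, 227)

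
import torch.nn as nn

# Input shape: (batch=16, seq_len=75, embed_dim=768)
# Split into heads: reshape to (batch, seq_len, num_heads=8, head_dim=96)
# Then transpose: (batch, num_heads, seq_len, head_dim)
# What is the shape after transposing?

Input shape: (16, 75, 768)
  -> after reshape: (16, 75, 8, 96)
Output shape: (16, 8, 75, 96)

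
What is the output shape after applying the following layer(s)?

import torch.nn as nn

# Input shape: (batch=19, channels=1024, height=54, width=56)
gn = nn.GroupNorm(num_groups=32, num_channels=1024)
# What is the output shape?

Input shape: (19, 1024, 54, 56)
Output shape: (19, 1024, 54, 56)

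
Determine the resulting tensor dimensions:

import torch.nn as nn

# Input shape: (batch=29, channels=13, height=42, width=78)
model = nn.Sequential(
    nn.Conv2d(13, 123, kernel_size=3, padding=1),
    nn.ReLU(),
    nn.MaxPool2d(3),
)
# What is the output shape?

Input shape: (29, 13, 42, 78)
  -> after Conv2d: (29, 123, 42, 78)
  -> after ReLU: (29, 123, 42, 78)
Output shape: (29, 123, 14, 26)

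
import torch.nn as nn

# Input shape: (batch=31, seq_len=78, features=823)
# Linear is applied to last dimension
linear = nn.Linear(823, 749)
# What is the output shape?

Input shape: (31, 78, 823)
Output shape: (31, 78, 749)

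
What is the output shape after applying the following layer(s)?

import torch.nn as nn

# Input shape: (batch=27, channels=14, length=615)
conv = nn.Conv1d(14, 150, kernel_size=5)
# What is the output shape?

Input shape: (27, 14, 615)
Output shape: (27, 150, 611)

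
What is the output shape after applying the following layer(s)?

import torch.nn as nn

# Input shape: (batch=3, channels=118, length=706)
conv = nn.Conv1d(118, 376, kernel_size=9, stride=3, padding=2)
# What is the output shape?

Input shape: (3, 118, 706)
Output shape: (3, 376, 234)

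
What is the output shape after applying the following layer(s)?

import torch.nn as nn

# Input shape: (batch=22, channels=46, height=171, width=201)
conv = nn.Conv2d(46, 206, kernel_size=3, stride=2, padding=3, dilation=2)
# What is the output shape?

Input shape: (22, 46, 171, 201)
Output shape: (22, 206, 87, 102)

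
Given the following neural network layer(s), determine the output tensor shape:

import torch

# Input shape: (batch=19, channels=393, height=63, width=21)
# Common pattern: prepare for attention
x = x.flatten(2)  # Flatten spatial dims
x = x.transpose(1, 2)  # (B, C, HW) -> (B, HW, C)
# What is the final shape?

Input shape: (19, 393, 63, 21)
  -> after flatten(2): (19, 393, 1323)
Output shape: (19, 1323, 393)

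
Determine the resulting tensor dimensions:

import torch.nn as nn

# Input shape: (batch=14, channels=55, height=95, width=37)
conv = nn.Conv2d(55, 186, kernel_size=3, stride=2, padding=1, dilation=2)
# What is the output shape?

Input shape: (14, 55, 95, 37)
Output shape: (14, 186, 47, 18)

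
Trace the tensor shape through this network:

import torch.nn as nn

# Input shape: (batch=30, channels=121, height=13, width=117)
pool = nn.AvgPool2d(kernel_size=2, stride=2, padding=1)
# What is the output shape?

Input shape: (30, 121, 13, 117)
Output shape: (30, 121, 7, 59)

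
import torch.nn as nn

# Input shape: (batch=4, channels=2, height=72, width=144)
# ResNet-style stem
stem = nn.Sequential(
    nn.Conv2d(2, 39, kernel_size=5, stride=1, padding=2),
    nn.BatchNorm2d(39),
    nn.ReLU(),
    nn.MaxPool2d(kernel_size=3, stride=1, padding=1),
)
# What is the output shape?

Input shape: (4, 2, 72, 144)
  -> after Conv2d 5x5 stride=1: (4, 39, 72, 144)
Output shape: (4, 39, 72, 144)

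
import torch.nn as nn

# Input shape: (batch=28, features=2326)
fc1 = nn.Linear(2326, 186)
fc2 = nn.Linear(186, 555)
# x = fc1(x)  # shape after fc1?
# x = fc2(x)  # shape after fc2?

Input shape: (28, 2326)
  -> after fc1: (28, 186)
Output shape: (28, 555)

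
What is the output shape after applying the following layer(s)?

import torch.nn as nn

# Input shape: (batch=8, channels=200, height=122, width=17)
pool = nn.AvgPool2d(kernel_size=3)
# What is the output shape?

Input shape: (8, 200, 122, 17)
Output shape: (8, 200, 40, 5)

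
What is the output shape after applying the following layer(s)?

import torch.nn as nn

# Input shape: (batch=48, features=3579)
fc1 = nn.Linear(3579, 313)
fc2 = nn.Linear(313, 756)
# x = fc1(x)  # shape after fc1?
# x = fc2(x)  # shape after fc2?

Input shape: (48, 3579)
  -> after fc1: (48, 313)
Output shape: (48, 756)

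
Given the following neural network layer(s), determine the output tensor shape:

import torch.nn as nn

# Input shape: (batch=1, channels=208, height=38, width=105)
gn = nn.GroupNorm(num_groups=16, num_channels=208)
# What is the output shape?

Input shape: (1, 208, 38, 105)
Output shape: (1, 208, 38, 105)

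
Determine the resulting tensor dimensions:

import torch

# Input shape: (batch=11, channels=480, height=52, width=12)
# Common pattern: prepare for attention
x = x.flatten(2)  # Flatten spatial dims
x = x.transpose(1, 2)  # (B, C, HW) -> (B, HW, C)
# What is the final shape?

Input shape: (11, 480, 52, 12)
  -> after flatten(2): (11, 480, 624)
Output shape: (11, 624, 480)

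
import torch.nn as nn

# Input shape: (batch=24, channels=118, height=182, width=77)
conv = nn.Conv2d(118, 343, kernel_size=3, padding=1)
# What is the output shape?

Input shape: (24, 118, 182, 77)
Output shape: (24, 343, 182, 77)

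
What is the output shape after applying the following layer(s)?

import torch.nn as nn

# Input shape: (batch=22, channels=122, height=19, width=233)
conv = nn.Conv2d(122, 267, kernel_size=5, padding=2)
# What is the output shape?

Input shape: (22, 122, 19, 233)
Output shape: (22, 267, 19, 233)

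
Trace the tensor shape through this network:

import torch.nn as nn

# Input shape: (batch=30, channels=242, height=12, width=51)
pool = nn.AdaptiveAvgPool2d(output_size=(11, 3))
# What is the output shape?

Input shape: (30, 242, 12, 51)
Output shape: (30, 242, 11, 3)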